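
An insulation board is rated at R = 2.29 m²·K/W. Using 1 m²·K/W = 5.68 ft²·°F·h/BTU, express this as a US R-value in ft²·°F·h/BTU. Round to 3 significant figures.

13.0 ft²·°F·h/BTU

R_US = 2.29 × 5.68 = 13.01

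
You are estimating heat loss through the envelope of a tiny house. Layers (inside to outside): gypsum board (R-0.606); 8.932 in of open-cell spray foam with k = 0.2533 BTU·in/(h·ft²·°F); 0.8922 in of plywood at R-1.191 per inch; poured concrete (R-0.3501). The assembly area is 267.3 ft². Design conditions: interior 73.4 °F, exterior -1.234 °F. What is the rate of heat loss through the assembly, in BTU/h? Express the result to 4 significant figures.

535.1 BTU/h

8.932/0.2533 = 35.263
0.8922 × 1.191 = 1.0626
R_total = 0.606 + 35.263 + 1.0626 + 0.3501 = 37.281 ft²·°F·h/BTU
Q = A·ΔT/R = 267.3 × (73.4 − (-1.234)) / 37.281 = 535.11 BTU/h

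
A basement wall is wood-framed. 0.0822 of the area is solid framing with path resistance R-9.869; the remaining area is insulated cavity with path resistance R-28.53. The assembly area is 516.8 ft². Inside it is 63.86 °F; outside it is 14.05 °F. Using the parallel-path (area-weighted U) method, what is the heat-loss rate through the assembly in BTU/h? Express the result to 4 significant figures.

1043 BTU/h

U_eff = 0.9178/28.53 + 0.0822/9.869 = 0.03217 + 0.0083291 = 0.040499
R_eff = 1/U_eff = 24.692 ft²·°F·h/BTU
Q = 516.8 × (63.86 − 14.05) / 24.692 = 1042.5 BTU/h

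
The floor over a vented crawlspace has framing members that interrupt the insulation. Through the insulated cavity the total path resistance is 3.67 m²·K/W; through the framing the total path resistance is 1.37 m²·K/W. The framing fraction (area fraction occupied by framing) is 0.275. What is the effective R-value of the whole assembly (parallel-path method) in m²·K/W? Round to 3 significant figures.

2.51 m²·K/W

U_eff = 0.725/3.67 + 0.275/1.37 = 0.1975 + 0.2007 = 0.3983
R_eff = 1/U_eff = 2.511 m²·K/W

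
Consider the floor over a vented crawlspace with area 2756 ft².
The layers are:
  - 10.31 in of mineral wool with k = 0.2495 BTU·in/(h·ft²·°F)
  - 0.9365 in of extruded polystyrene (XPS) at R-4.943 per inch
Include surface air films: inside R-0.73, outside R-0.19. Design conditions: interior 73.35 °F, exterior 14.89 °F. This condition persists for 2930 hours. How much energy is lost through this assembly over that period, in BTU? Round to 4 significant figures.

10070000 BTU

10.31/0.2495 = 41.323
0.9365 × 4.943 = 4.6291
R_total = 0.73 + 41.323 + 4.6291 + 0.19 = 46.872 ft²·°F·h/BTU
Q = 2756 × (73.35 − 14.89) / 46.872 = 3437.4 BTU/h
E = 3437.4 × 2930 = 10072000 BTU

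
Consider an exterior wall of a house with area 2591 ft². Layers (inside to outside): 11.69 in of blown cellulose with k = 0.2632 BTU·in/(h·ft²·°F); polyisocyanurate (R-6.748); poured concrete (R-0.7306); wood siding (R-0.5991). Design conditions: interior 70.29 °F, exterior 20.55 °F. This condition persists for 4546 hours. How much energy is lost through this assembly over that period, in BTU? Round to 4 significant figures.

11160000 BTU

11.69/0.2632 = 44.415
R_total = 44.415 + 6.748 + 0.7306 + 0.5991 = 52.493 ft²·°F·h/BTU
Q = 2591 × (70.29 − 20.55) / 52.493 = 2455.1 BTU/h
E = 2455.1 × 4546 = 11161000 BTU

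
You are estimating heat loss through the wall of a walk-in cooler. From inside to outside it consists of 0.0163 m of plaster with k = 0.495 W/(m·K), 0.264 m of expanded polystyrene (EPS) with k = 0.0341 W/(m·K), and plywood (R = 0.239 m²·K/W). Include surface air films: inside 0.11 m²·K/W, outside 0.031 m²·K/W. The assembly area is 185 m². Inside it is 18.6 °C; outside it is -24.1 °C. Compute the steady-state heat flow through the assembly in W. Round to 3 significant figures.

969 W

0.0163/0.495 = 0.03293
0.264/0.0341 = 7.742
R_total = 0.11 + 0.03293 + 7.742 + 0.239 + 0.031 = 8.155 m²·K/W
Q = A·ΔT/R = 185 × (18.6 − (-24.1)) / 8.155 = 968.7 W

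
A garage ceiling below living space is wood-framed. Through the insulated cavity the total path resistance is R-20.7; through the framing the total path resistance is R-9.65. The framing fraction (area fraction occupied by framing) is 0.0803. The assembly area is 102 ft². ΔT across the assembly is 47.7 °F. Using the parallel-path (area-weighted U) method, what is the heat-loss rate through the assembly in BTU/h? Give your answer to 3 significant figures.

U_eff = 0.9197/20.7 + 0.0803/9.65 = 0.04443 + 0.008321 = 0.05275
R_eff = 1/U_eff = 18.96 ft²·°F·h/BTU
Q = 102 × 47.7 / 18.96 = 256.7 BTU/h

257 BTU/h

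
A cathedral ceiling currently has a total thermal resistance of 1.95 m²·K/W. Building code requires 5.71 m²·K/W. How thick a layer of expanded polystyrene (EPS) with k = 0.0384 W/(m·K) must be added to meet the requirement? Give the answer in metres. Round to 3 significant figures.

ΔR = 5.71 − 1.95 = 3.76 m²·K/W
L = ΔR × k = 3.76 × 0.0384 = 0.1444 m

0.144 m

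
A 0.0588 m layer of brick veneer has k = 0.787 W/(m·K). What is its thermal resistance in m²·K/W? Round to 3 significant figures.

0.0747 m²·K/W

R = L/k = 0.0588/0.787 = 0.07471 m²·K/W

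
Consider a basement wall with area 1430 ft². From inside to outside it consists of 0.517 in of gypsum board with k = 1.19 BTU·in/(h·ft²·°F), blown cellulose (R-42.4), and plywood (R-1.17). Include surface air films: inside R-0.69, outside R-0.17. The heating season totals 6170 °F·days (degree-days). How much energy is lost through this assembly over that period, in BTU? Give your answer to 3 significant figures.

4720000 BTU

0.517/1.19 = 0.4345
R_total = 0.69 + 0.4345 + 42.4 + 1.17 + 0.17 = 44.86 ft²·°F·h/BTU
E = A × HDD × 24 / R = 1430 × 6170 × 24 / 44.86 = 4720000 BTU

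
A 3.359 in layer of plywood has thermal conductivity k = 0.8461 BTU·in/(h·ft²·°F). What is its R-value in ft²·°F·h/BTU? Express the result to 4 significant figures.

3.970 ft²·°F·h/BTU

R = L/k = 3.359/0.8461 = 3.97 ft²·°F·h/BTU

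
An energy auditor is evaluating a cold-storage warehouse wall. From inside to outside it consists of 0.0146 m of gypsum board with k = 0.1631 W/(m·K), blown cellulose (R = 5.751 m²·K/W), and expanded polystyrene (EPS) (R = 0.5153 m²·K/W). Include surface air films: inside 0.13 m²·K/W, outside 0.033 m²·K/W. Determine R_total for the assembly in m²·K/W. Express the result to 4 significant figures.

6.519 m²·K/W

0.0146/0.1631 = 0.089516
R_total = 0.13 + 0.089516 + 5.751 + 0.5153 + 0.033 = 6.5188 m²·K/W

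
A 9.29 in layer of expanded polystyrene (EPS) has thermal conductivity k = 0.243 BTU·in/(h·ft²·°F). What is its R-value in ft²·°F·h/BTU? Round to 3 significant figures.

R = L/k = 9.29/0.243 = 38.23 ft²·°F·h/BTU

38.2 ft²·°F·h/BTU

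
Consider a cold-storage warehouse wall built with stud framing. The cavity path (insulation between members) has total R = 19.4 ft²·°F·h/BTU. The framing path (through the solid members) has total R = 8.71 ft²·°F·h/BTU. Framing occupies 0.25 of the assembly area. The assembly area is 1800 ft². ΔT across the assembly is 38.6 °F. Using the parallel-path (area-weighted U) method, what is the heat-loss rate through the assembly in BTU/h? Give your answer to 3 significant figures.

4680 BTU/h

U_eff = 0.75/19.4 + 0.25/8.71 = 0.03866 + 0.0287 = 0.06736
R_eff = 1/U_eff = 14.85 ft²·°F·h/BTU
Q = 1800 × 38.6 / 14.85 = 4680 BTU/h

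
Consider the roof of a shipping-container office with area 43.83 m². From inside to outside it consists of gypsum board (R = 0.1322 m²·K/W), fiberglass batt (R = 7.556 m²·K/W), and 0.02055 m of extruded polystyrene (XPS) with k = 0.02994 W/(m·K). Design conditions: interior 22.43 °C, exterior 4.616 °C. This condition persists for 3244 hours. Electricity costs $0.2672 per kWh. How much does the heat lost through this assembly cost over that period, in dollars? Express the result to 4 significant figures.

80.81 dollars

0.02055/0.02994 = 0.68637
R_total = 0.1322 + 7.556 + 0.68637 = 8.3746 m²·K/W
Q = 43.83 × (22.43 − 4.616) / 8.3746 = 93.233 W
E = 93.233 W × 3244 h / 1000 = 302.45 kWh
Cost = 302.45 × 0.2672 = $80.814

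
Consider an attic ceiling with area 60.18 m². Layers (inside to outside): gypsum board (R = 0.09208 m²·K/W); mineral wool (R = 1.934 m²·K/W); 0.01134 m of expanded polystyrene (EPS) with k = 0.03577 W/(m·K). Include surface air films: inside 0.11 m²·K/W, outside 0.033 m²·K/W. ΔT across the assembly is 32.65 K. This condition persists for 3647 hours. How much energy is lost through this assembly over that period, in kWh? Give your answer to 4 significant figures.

2882 kWh

0.01134/0.03577 = 0.31703
R_total = 0.11 + 0.09208 + 1.934 + 0.31703 + 0.033 = 2.4861 m²·K/W
Q = 60.18 × 32.65 / 2.4861 = 790.34 W
E = 790.34 W × 3647 h / 1000 = 2882.4 kWh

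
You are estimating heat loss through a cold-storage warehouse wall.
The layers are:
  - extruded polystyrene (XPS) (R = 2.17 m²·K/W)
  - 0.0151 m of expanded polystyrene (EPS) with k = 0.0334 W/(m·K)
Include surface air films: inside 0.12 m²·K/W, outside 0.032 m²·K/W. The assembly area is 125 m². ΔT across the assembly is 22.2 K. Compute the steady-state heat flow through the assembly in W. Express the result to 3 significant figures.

1000 W

0.0151/0.0334 = 0.4521
R_total = 0.12 + 2.17 + 0.4521 + 0.032 = 2.774 m²·K/W
Q = A·ΔT/R = 125 × 22.2 / 2.774 = 1000 W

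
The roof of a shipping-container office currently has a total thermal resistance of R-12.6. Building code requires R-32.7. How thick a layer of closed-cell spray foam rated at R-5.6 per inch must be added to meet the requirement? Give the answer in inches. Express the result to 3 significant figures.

3.59 in

ΔR = 32.7 − 12.6 = 20.1 ft²·°F·h/BTU
L = ΔR / (R/in) = 20.1/5.6 = 3.589 in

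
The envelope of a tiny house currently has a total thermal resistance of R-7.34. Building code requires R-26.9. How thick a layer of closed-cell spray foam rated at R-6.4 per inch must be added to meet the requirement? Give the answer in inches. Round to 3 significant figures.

ΔR = 26.9 − 7.34 = 19.56 ft²·°F·h/BTU
L = ΔR / (R/in) = 19.56/6.4 = 3.056 in

3.06 in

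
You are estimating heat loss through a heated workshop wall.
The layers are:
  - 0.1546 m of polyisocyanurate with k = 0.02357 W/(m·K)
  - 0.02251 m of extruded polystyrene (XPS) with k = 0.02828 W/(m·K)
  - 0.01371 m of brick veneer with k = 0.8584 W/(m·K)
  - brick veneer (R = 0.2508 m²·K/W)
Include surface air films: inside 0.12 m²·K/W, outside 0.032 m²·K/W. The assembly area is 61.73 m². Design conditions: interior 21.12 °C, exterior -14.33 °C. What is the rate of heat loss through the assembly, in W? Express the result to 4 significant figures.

0.1546/0.02357 = 6.5592
0.02251/0.02828 = 0.79597
0.01371/0.8584 = 0.015972
R_total = 0.12 + 6.5592 + 0.79597 + 0.015972 + 0.2508 + 0.032 = 7.7739 m²·K/W
Q = A·ΔT/R = 61.73 × (21.12 − (-14.33)) / 7.7739 = 281.5 W

281.5 W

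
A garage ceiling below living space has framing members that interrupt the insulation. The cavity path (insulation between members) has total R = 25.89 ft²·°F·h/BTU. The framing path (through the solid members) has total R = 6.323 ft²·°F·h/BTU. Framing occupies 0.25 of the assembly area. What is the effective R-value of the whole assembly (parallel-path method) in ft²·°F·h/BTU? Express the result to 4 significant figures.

14.60 ft²·°F·h/BTU

U_eff = 0.75/25.89 + 0.25/6.323 = 0.028969 + 0.039538 = 0.068507
R_eff = 1/U_eff = 14.597 ft²·°F·h/BTU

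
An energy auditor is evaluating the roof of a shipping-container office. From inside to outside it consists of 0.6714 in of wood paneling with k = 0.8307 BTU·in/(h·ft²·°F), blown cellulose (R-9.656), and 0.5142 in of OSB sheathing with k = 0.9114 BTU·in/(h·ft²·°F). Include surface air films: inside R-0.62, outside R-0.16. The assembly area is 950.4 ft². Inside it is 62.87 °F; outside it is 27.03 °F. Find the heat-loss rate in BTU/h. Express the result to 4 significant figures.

2885 BTU/h

0.6714/0.8307 = 0.80823
0.5142/0.9114 = 0.56419
R_total = 0.62 + 0.80823 + 9.656 + 0.56419 + 0.16 = 11.808 ft²·°F·h/BTU
Q = A·ΔT/R = 950.4 × (62.87 − 27.03) / 11.808 = 2884.6 BTU/h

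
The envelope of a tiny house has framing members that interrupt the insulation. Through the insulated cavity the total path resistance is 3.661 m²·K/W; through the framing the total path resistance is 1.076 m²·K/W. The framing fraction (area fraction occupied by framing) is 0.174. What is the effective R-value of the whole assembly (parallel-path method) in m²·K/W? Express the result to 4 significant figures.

U_eff = 0.826/3.661 + 0.174/1.076 = 0.22562 + 0.16171 = 0.38733
R_eff = 1/U_eff = 2.5818 m²·K/W

2.582 m²·K/W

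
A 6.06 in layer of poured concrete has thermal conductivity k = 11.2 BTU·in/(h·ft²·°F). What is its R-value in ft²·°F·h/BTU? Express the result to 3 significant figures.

R = L/k = 6.06/11.2 = 0.5411 ft²·°F·h/BTU

0.541 ft²·°F·h/BTU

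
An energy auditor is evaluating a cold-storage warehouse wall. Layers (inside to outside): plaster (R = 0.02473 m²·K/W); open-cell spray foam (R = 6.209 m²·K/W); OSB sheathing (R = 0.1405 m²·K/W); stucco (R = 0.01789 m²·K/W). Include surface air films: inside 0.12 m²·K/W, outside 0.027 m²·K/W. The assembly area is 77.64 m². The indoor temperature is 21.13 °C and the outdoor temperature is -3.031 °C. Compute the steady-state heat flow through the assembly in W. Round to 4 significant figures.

R_total = 0.12 + 0.02473 + 6.209 + 0.1405 + 0.01789 + 0.027 = 6.5391 m²·K/W
Q = A·ΔT/R = 77.64 × (21.13 − (-3.031)) / 6.5391 = 286.87 W

286.9 W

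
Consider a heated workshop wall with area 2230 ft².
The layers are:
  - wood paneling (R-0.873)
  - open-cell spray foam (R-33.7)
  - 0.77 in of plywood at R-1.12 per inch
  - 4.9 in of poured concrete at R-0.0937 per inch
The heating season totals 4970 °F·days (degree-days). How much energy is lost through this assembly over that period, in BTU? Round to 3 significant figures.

7410000 BTU

0.77 × 1.12 = 0.8624
4.9 × 0.0937 = 0.4591
R_total = 0.873 + 33.7 + 0.8624 + 0.4591 = 35.89 ft²·°F·h/BTU
E = A × HDD × 24 / R = 2230 × 4970 × 24 / 35.89 = 7410000 BTU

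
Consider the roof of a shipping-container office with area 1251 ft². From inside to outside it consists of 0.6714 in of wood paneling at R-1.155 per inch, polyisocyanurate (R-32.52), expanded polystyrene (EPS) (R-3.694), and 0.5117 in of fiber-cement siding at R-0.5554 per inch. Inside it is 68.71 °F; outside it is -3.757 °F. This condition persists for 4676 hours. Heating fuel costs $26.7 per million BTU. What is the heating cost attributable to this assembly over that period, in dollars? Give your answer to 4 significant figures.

303.7 dollars

0.6714 × 1.155 = 0.77547
0.5117 × 0.5554 = 0.2842
R_total = 0.77547 + 32.52 + 3.694 + 0.2842 = 37.274 ft²·°F·h/BTU
Q = 1251 × (68.71 − (-3.757)) / 37.274 = 2432.2 BTU/h
E = 2432.2 × 4676 = 11373000 BTU
Cost = 11373000/10⁶ × 26.7 = $303.66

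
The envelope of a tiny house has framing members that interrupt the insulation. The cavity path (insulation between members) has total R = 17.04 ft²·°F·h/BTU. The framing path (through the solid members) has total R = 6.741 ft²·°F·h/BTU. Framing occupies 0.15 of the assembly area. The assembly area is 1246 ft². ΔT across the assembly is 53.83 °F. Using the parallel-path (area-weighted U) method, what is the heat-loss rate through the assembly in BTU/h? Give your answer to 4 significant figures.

4838 BTU/h

U_eff = 0.85/17.04 + 0.15/6.741 = 0.049883 + 0.022252 = 0.072135
R_eff = 1/U_eff = 13.863 ft²·°F·h/BTU
Q = 1246 × 53.83 / 13.863 = 4838.2 BTU/h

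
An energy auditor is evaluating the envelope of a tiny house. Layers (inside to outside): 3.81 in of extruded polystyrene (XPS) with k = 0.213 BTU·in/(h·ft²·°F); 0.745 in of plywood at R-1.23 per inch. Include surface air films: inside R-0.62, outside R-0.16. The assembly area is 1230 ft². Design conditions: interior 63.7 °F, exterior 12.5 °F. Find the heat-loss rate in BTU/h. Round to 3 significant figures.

3220 BTU/h

3.81/0.213 = 17.89
0.745 × 1.23 = 0.9163
R_total = 0.62 + 17.89 + 0.9163 + 0.16 = 19.58 ft²·°F·h/BTU
Q = A·ΔT/R = 1230 × (63.7 − 12.5) / 19.58 = 3216 BTU/h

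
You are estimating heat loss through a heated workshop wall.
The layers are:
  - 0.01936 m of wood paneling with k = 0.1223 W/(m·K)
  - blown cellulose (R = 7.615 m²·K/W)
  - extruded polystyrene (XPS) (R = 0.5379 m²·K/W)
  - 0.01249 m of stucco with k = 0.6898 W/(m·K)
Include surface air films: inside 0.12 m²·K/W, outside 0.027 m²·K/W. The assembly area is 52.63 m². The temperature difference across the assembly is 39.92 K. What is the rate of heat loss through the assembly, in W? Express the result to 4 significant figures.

0.01936/0.1223 = 0.1583
0.01249/0.6898 = 0.018107
R_total = 0.12 + 0.1583 + 7.615 + 0.5379 + 0.018107 + 0.027 = 8.4763 m²·K/W
Q = A·ΔT/R = 52.63 × 39.92 / 8.4763 = 247.87 W

247.9 W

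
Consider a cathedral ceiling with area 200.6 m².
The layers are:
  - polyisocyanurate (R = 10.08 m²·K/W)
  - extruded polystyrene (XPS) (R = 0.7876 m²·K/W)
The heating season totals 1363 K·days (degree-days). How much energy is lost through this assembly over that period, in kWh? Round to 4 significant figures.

603.8 kWh

R_total = 10.08 + 0.7876 = 10.868 m²·K/W
E = A × HDD × 24 / R / 1000 = 200.6 × 1363 × 24 / 10.868 / 1000 = 603.82 kWh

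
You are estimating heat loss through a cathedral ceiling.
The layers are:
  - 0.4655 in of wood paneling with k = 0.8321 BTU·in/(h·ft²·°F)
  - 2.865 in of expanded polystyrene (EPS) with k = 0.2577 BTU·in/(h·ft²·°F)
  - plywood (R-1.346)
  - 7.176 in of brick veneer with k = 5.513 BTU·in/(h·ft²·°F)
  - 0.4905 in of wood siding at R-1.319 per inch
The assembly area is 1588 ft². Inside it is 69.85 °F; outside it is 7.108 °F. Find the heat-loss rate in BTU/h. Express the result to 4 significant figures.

0.4655/0.8321 = 0.55943
2.865/0.2577 = 11.118
7.176/5.513 = 1.3017
0.4905 × 1.319 = 0.64697
R_total = 0.55943 + 11.118 + 1.346 + 1.3017 + 0.64697 = 14.972 ft²·°F·h/BTU
Q = A·ΔT/R = 1588 × (69.85 − 7.108) / 14.972 = 6654.9 BTU/h

6655 BTU/h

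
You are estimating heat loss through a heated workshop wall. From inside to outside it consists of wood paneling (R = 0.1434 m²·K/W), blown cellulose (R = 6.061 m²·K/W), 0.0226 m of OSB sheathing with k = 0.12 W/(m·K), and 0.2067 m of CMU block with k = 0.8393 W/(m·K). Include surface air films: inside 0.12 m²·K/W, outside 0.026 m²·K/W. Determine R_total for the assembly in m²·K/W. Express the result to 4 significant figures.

0.0226/0.12 = 0.18833
0.2067/0.8393 = 0.24628
R_total = 0.12 + 0.1434 + 6.061 + 0.18833 + 0.24628 + 0.026 = 6.785 m²·K/W

6.785 m²·K/W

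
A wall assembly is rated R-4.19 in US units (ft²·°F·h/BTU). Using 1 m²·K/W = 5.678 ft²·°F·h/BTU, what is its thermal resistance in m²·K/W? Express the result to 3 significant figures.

R_SI = 4.19/5.678 = 0.7379

0.738 m²·K/W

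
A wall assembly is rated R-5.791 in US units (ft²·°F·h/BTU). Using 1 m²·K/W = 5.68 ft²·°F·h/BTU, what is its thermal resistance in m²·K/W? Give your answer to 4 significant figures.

1.020 m²·K/W

R_SI = 5.791/5.68 = 1.0195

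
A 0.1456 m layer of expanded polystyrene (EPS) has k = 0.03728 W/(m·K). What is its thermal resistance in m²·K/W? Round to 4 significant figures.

3.906 m²·K/W

R = L/k = 0.1456/0.03728 = 3.9056 m²·K/W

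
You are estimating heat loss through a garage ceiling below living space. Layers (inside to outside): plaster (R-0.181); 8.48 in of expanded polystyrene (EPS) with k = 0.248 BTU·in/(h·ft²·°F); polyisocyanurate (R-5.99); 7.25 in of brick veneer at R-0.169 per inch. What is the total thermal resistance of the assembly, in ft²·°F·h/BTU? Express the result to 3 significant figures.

41.6 ft²·°F·h/BTU

8.48/0.248 = 34.19
7.25 × 0.169 = 1.225
R_total = 0.181 + 34.19 + 5.99 + 1.225 = 41.59 ft²·°F·h/BTU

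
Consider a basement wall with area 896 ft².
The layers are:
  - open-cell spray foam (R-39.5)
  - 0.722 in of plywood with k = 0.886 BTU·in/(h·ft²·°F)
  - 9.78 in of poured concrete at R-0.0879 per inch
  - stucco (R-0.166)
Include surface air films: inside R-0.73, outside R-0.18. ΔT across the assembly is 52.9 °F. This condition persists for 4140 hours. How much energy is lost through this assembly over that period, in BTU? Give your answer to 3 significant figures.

4640000 BTU

0.722/0.886 = 0.8149
9.78 × 0.0879 = 0.8597
R_total = 0.73 + 39.5 + 0.8149 + 0.8597 + 0.166 + 0.18 = 42.25 ft²·°F·h/BTU
Q = 896 × 52.9 / 42.25 = 1122 BTU/h
E = 1122 × 4140 = 4644000 BTU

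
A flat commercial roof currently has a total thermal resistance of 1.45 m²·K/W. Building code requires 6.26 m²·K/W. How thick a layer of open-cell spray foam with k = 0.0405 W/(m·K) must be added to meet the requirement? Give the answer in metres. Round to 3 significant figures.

ΔR = 6.26 − 1.45 = 4.81 m²·K/W
L = ΔR × k = 4.81 × 0.0405 = 0.1948 m

0.195 m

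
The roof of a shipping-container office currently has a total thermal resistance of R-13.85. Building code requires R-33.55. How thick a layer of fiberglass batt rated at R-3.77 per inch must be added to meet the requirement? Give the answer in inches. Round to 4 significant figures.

ΔR = 33.55 − 13.85 = 19.7 ft²·°F·h/BTU
L = ΔR / (R/in) = 19.7/3.77 = 5.2255 in

5.225 in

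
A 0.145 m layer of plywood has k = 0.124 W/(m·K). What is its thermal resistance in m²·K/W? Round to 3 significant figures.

1.17 m²·K/W

R = L/k = 0.145/0.124 = 1.169 m²·K/W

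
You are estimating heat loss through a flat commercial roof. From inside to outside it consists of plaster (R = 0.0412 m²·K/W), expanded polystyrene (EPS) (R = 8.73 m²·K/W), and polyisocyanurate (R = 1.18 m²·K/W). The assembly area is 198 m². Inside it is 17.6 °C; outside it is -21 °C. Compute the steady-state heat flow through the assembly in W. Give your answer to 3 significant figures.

768 W

R_total = 0.0412 + 8.73 + 1.18 = 9.951 m²·K/W
Q = A·ΔT/R = 198 × (17.6 − (-21)) / 9.951 = 768 W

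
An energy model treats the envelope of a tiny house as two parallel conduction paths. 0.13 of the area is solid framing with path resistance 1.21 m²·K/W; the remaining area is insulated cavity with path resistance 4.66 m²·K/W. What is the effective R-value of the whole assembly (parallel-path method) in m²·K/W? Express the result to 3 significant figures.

3.40 m²·K/W

U_eff = 0.87/4.66 + 0.13/1.21 = 0.1867 + 0.1074 = 0.2941
R_eff = 1/U_eff = 3.4 m²·K/W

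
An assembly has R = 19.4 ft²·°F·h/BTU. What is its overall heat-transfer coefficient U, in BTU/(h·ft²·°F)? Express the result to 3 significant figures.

0.0515 BTU/(h·ft²·°F)

U = 1/R = 1/19.4 = 0.05155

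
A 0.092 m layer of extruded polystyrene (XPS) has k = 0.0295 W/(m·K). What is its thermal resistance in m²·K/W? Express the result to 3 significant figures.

3.12 m²·K/W

R = L/k = 0.092/0.0295 = 3.119 m²·K/W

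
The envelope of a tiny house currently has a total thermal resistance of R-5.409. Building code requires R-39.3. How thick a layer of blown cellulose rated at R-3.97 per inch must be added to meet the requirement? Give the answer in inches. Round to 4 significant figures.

ΔR = 39.3 − 5.409 = 33.891 ft²·°F·h/BTU
L = ΔR / (R/in) = 33.891/3.97 = 8.5368 in

8.537 in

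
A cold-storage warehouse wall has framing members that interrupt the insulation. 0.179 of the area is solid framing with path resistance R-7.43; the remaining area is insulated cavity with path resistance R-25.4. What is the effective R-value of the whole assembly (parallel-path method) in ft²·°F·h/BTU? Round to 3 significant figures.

U_eff = 0.821/25.4 + 0.179/7.43 = 0.03232 + 0.02409 = 0.05641
R_eff = 1/U_eff = 17.73 ft²·°F·h/BTU

17.7 ft²·°F·h/BTU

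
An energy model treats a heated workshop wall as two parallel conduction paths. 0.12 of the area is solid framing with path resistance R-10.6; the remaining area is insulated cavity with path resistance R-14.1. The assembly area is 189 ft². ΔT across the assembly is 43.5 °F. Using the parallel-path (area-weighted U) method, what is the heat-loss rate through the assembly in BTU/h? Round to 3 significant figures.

U_eff = 0.88/14.1 + 0.12/10.6 = 0.06241 + 0.01132 = 0.07373
R_eff = 1/U_eff = 13.56 ft²·°F·h/BTU
Q = 189 × 43.5 / 13.56 = 606.2 BTU/h

606 BTU/h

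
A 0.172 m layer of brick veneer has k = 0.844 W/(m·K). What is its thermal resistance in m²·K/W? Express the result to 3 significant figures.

R = L/k = 0.172/0.844 = 0.2038 m²·K/W

0.204 m²·K/W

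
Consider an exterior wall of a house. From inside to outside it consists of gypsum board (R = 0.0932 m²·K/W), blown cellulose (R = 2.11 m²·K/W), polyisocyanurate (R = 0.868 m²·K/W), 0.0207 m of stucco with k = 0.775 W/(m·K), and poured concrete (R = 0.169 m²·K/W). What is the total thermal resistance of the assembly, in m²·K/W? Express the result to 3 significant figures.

3.27 m²·K/W

0.0207/0.775 = 0.02671
R_total = 0.0932 + 2.11 + 0.868 + 0.02671 + 0.169 = 3.267 m²·K/W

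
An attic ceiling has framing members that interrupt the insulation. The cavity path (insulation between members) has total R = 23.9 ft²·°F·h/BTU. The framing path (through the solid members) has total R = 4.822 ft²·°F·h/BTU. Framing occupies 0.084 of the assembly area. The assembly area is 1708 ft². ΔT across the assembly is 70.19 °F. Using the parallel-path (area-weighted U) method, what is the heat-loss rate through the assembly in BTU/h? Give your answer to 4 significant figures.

U_eff = 0.916/23.9 + 0.084/4.822 = 0.038326 + 0.01742 = 0.055747
R_eff = 1/U_eff = 17.938 ft²·°F·h/BTU
Q = 1708 × 70.19 / 17.938 = 6683.1 BTU/h

6683 BTU/h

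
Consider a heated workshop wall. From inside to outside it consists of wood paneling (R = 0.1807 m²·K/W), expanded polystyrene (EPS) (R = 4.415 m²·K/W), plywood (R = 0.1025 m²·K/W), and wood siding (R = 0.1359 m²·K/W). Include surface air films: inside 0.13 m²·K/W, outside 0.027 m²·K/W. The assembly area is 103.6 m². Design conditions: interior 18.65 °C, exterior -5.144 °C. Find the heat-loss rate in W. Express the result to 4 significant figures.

493.9 W

R_total = 0.13 + 0.1807 + 4.415 + 0.1025 + 0.1359 + 0.027 = 4.9911 m²·K/W
Q = A·ΔT/R = 103.6 × (18.65 − (-5.144)) / 4.9911 = 493.89 W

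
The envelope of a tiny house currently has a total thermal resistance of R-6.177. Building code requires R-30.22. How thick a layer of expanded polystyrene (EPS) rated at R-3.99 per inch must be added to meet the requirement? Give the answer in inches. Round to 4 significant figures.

ΔR = 30.22 − 6.177 = 24.043 ft²·°F·h/BTU
L = ΔR / (R/in) = 24.043/3.99 = 6.0258 in

6.026 in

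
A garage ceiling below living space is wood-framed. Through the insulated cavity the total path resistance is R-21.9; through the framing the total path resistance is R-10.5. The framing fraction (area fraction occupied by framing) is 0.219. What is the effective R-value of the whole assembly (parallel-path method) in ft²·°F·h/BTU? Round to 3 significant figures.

U_eff = 0.781/21.9 + 0.219/10.5 = 0.03566 + 0.02086 = 0.05652
R_eff = 1/U_eff = 17.69 ft²·°F·h/BTU

17.7 ft²·°F·h/BTU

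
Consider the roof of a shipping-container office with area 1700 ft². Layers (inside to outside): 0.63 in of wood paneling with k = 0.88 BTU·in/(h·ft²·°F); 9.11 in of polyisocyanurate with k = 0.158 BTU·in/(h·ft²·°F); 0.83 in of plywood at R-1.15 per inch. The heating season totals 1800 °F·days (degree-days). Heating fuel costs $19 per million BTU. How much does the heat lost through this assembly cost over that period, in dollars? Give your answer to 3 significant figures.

23.5 dollars

0.63/0.88 = 0.7159
9.11/0.158 = 57.66
0.83 × 1.15 = 0.9545
R_total = 0.7159 + 57.66 + 0.9545 = 59.33 ft²·°F·h/BTU
E = A × HDD × 24 / R = 1700 × 1800 × 24 / 59.33 = 1238000 BTU
Cost = 1238000/10⁶ × 19 = $23.52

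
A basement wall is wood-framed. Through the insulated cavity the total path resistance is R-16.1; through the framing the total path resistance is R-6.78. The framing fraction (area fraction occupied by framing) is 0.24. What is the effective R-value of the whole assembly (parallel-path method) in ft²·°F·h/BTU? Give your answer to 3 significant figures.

12.1 ft²·°F·h/BTU

U_eff = 0.76/16.1 + 0.24/6.78 = 0.0472 + 0.0354 = 0.0826
R_eff = 1/U_eff = 12.11 ft²·°F·h/BTU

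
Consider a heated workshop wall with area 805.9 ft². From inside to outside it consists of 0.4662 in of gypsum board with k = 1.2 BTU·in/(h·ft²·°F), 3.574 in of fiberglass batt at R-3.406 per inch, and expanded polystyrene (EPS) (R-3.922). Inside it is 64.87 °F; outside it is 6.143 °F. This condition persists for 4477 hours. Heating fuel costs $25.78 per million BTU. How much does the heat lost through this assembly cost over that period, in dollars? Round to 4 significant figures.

331.4 dollars

0.4662/1.2 = 0.3885
3.574 × 3.406 = 12.173
R_total = 0.3885 + 12.173 + 3.922 = 16.484 ft²·°F·h/BTU
Q = 805.9 × (64.87 − 6.143) / 16.484 = 2871.2 BTU/h
E = 2871.2 × 4477 = 12855000 BTU
Cost = 12855000/10⁶ × 25.78 = $331.39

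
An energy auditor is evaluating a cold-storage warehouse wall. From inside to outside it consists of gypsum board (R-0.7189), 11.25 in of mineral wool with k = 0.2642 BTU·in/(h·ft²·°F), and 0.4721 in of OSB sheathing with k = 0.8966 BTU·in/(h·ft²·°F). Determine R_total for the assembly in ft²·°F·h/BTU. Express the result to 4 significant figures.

11.25/0.2642 = 42.581
0.4721/0.8966 = 0.52654
R_total = 0.7189 + 42.581 + 0.52654 = 43.827 ft²·°F·h/BTU

43.83 ft²·°F·h/BTU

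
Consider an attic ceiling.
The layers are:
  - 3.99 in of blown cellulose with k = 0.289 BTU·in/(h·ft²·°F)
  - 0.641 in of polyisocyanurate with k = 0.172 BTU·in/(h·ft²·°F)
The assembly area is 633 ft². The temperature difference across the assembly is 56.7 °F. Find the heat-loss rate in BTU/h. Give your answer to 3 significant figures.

2050 BTU/h

3.99/0.289 = 13.81
0.641/0.172 = 3.727
R_total = 13.81 + 3.727 = 17.53 ft²·°F·h/BTU
Q = A·ΔT/R = 633 × 56.7 / 17.53 = 2047 BTU/h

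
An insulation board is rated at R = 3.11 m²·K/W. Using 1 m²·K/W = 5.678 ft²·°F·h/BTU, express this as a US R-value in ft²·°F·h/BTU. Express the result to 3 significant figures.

R_US = 3.11 × 5.678 = 17.66

17.7 ft²·°F·h/BTU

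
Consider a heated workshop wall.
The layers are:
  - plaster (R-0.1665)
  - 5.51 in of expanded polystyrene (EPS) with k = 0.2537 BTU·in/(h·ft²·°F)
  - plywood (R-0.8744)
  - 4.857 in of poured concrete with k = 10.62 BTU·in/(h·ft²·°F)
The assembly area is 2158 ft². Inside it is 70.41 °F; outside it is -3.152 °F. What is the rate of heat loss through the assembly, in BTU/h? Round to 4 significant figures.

6838 BTU/h

5.51/0.2537 = 21.719
4.857/10.62 = 0.45734
R_total = 0.1665 + 21.719 + 0.8744 + 0.45734 = 23.217 ft²·°F·h/BTU
Q = A·ΔT/R = 2158 × (70.41 − (-3.152)) / 23.217 = 6837.6 BTU/h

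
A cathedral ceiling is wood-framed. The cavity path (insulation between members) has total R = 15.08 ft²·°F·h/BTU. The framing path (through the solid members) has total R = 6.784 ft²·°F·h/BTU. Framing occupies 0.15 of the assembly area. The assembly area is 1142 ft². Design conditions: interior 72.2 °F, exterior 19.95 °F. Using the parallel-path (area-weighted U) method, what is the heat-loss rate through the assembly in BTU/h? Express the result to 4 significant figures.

4683 BTU/h

U_eff = 0.85/15.08 + 0.15/6.784 = 0.056366 + 0.022111 = 0.078477
R_eff = 1/U_eff = 12.743 ft²·°F·h/BTU
Q = 1142 × (72.2 − 19.95) / 12.743 = 4682.7 BTU/h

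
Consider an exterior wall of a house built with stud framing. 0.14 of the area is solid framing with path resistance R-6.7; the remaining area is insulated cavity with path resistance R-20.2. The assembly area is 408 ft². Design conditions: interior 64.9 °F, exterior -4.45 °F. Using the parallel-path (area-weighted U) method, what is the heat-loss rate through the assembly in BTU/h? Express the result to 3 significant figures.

U_eff = 0.86/20.2 + 0.14/6.7 = 0.04257 + 0.0209 = 0.06347
R_eff = 1/U_eff = 15.76 ft²·°F·h/BTU
Q = 408 × (64.9 − (-4.45)) / 15.76 = 1796 BTU/h

1800 BTU/h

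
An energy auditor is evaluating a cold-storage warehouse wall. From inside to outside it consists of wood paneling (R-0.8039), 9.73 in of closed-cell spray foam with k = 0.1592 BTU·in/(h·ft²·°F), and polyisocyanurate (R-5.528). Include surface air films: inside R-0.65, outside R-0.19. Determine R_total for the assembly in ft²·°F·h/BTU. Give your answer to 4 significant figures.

9.73/0.1592 = 61.118
R_total = 0.65 + 0.8039 + 61.118 + 5.528 + 0.19 = 68.29 ft²·°F·h/BTU

68.29 ft²·°F·h/BTU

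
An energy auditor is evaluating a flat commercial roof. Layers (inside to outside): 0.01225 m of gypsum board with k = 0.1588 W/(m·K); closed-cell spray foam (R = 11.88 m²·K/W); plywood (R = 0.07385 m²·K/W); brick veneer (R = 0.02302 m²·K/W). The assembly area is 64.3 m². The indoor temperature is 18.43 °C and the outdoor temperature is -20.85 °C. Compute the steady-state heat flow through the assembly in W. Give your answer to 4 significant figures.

0.01225/0.1588 = 0.077141
R_total = 0.077141 + 11.88 + 0.07385 + 0.02302 = 12.054 m²·K/W
Q = A·ΔT/R = 64.3 × (18.43 − (-20.85)) / 12.054 = 209.53 W

209.5 W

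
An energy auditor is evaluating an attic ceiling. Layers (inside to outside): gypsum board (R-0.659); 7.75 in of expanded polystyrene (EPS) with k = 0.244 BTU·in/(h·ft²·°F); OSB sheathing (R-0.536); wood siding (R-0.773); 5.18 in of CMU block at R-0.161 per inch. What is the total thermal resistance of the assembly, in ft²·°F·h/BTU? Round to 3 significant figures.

34.6 ft²·°F·h/BTU

7.75/0.244 = 31.76
5.18 × 0.161 = 0.834
R_total = 0.659 + 31.76 + 0.536 + 0.773 + 0.834 = 34.56 ft²·°F·h/BTU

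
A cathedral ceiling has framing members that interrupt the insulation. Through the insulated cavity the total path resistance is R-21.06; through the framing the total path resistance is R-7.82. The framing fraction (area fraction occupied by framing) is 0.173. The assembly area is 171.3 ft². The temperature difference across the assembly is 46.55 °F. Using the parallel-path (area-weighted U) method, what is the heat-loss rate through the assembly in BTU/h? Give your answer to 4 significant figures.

U_eff = 0.827/21.06 + 0.173/7.82 = 0.039269 + 0.022123 = 0.061392
R_eff = 1/U_eff = 16.289 ft²·°F·h/BTU
Q = 171.3 × 46.55 / 16.289 = 489.54 BTU/h

489.5 BTU/h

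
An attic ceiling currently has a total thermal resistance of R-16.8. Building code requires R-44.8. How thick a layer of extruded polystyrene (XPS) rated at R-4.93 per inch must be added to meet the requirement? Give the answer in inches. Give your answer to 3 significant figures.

5.68 in

ΔR = 44.8 − 16.8 = 28 ft²·°F·h/BTU
L = ΔR / (R/in) = 28/4.93 = 5.68 in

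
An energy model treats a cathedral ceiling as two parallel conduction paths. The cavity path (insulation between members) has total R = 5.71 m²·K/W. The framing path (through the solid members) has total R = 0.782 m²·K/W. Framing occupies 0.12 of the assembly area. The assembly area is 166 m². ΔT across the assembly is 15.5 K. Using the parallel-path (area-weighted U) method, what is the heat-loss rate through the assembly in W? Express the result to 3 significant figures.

U_eff = 0.88/5.71 + 0.12/0.782 = 0.1541 + 0.1535 = 0.3076
R_eff = 1/U_eff = 3.251 m²·K/W
Q = 166 × 15.5 / 3.251 = 791.4 W

791 W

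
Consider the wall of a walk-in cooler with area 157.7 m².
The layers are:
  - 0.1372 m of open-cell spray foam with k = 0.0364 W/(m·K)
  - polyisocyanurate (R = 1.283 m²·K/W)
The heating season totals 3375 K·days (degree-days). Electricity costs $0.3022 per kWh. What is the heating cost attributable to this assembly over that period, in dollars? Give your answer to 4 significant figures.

0.1372/0.0364 = 3.7692
R_total = 3.7692 + 1.283 = 5.0522 m²·K/W
E = A × HDD × 24 / R / 1000 = 157.7 × 3375 × 24 / 5.0522 / 1000 = 2528.3 kWh
Cost = 2528.3 × 0.3022 = $764.06

764.1 dollars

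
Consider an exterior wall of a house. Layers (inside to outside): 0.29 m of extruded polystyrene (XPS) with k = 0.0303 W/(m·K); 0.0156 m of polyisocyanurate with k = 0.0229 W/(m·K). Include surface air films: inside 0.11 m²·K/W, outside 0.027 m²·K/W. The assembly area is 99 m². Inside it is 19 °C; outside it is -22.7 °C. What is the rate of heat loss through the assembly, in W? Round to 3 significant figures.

0.29/0.0303 = 9.571
0.0156/0.0229 = 0.6812
R_total = 0.11 + 9.571 + 0.6812 + 0.027 = 10.39 m²·K/W
Q = A·ΔT/R = 99 × (19 − (-22.7)) / 10.39 = 397.4 W

397 W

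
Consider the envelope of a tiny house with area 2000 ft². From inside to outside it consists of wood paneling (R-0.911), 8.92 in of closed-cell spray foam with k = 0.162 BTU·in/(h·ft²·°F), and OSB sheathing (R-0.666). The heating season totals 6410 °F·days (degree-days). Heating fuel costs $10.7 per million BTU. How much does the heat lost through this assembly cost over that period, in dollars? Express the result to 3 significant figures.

8.92/0.162 = 55.06
R_total = 0.911 + 55.06 + 0.666 = 56.64 ft²·°F·h/BTU
E = A × HDD × 24 / R = 2000 × 6410 × 24 / 56.64 = 5432000 BTU
Cost = 5432000/10⁶ × 10.7 = $58.13

58.1 dollars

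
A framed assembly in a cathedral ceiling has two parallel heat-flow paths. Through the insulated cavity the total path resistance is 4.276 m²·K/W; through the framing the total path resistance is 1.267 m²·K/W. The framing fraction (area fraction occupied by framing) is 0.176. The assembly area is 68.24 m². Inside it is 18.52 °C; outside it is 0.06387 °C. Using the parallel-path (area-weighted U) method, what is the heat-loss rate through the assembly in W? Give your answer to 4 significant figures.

417.7 W

U_eff = 0.824/4.276 + 0.176/1.267 = 0.1927 + 0.13891 = 0.33161
R_eff = 1/U_eff = 3.0156 m²·K/W
Q = 68.24 × (18.52 − 0.06387) / 3.0156 = 417.65 W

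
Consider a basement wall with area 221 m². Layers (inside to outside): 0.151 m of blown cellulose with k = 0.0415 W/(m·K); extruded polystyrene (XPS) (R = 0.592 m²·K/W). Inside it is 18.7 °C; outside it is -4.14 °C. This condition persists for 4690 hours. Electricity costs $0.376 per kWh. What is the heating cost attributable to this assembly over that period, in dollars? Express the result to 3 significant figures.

2100 dollars

0.151/0.0415 = 3.639
R_total = 3.639 + 0.592 = 4.231 m²·K/W
Q = 221 × (18.7 − (-4.14)) / 4.231 = 1193 W
E = 1193 W × 4690 h / 1000 = 5596 kWh
Cost = 5596 × 0.376 = $2104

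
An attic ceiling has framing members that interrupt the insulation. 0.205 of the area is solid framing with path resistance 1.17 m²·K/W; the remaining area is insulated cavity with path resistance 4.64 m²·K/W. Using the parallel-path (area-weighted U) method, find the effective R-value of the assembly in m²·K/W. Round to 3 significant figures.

2.89 m²·K/W

U_eff = 0.795/4.64 + 0.205/1.17 = 0.1713 + 0.1752 = 0.3465
R_eff = 1/U_eff = 2.886 m²·K/W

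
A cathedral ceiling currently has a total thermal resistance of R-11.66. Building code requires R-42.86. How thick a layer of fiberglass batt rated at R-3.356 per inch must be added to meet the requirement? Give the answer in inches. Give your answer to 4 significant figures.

ΔR = 42.86 − 11.66 = 31.2 ft²·°F·h/BTU
L = ΔR / (R/in) = 31.2/3.356 = 9.2968 in

9.297 in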